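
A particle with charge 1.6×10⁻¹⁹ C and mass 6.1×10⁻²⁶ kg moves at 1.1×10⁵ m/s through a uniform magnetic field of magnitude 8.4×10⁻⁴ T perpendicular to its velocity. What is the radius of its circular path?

The magnetic force provides the centripetal force: |q|vB = mv²/r.
r = mv/(|q|B) = (6.1×10⁻²⁶)(1.1×10⁵)/((1.6×10⁻¹⁹)(8.4×10⁻⁴)) ≈ 50 m.

r ≈ 50 m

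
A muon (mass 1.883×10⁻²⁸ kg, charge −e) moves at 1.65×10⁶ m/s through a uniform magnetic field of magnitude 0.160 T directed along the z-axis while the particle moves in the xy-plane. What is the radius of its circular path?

r ≈ 0.0121 m

The magnetic force provides the centripetal force: |q|vB = mv²/r.
r = mv/(|q|B) = (1.883×10⁻²⁸)(1.65×10⁶)/((1.602×10⁻¹⁹)(0.160)) ≈ 0.0121 m.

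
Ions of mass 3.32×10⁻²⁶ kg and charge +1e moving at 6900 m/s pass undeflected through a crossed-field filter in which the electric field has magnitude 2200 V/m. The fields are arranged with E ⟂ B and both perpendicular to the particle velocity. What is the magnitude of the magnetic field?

Balance of forces in the selector: qE = qvB ⇒ B = E/v.
B = 2200/6900 = 0.32 T.

B = 0.32 T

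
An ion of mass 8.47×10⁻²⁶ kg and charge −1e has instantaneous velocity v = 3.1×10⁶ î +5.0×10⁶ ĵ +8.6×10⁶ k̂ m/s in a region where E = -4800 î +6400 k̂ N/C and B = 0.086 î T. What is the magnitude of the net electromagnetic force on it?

|F| ≈ 1.37×10⁻¹³ N

v×B = (0, 7.40×10⁵, -4.30×10⁵) N/C.
E + v×B = (-4800, 7.40×10⁵, -4.24×10⁵) N/C.
F = q(E + v×B) = (−1.602×10⁻¹⁹ C)·(-4800, 7.40×10⁵, -4.24×10⁵) = (7.69×10⁻¹⁶, -1.18×10⁻¹³, 6.79×10⁻¹⁴) N.
|F| = 1.37×10⁻¹³ N.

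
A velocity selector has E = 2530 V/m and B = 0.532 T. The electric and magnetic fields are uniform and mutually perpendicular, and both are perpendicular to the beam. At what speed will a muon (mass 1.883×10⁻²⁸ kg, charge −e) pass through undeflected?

v = 4760 m/s

For undeflected motion the electric and magnetic forces balance: qE = qvB.
v = E/B = 2530/0.532 = 4760 m/s.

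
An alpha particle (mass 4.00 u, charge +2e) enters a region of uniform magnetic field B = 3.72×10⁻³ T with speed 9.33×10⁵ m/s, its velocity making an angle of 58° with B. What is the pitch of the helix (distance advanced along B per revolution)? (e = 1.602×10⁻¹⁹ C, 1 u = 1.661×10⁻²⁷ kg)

p ≈ 17.3 m

v∥ = v cosθ = 9.33×10⁵·cos58° ≈ 4.944×10⁵ m/s.
T = 2πm/(|q|B) = 2π(6.644×10⁻²⁷)/((3.204×10⁻¹⁹)(3.72×10⁻³)) ≈ 3.502×10⁻⁵ s.
pitch = v∥ T = (4.944×10⁵)(3.502×10⁻⁵) ≈ 17.3 m.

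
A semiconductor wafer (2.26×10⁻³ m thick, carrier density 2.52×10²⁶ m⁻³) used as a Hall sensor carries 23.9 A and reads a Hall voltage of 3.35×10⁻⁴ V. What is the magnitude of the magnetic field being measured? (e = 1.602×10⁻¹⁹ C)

From V_H = IB/(n e t), B = V_H n e t / I.
B = (3.35×10⁻⁴)(2.52×10²⁶)(1.602×10⁻¹⁹)(2.26×10⁻³)/23.9 ≈ 1.28 T.

B ≈ 1.28 T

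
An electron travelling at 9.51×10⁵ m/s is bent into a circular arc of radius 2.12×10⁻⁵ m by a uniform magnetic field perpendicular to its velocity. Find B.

B ≈ 0.255 T

From |q|vB = mv²/r, B = mv/(|q|r).
B = (9.109×10⁻³¹)(9.51×10⁵)/((1.602×10⁻¹⁹)(2.12×10⁻⁵)) ≈ 0.255 T.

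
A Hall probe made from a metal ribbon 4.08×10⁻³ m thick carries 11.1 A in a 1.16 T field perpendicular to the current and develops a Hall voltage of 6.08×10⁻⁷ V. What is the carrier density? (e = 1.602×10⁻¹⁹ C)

n ≈ 3.24×10²⁸ m⁻³

From V_H = IB/(n e t), n = IB/(V_H e t).
n = (11.1)(1.16)/((6.08×10⁻⁷)(1.602×10⁻¹⁹)(4.08×10⁻³)) ≈ 3.24×10²⁸ m⁻³.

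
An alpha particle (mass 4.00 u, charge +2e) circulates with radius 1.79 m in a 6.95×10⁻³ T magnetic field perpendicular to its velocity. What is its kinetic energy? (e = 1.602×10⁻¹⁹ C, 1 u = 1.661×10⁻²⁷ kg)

KE ≈ 1.20×10⁻¹⁵ J

v = |q|Br/m, then KE = ½mv² = (qBr)²/(2m).
v = (3.204×10⁻¹⁹)(6.95×10⁻³)(1.79)/6.644×10⁻²⁷ ≈ 5.999×10⁵ m/s.
KE = ½(6.644×10⁻²⁷)(5.999×10⁵)² ≈ 1.20×10⁻¹⁵ J.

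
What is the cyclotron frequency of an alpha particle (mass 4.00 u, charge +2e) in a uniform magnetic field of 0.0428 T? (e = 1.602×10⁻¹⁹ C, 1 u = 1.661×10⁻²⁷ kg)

f ≈ 3.28×10⁵ Hz

f = |q|B/(2πm).
f = (3.204×10⁻¹⁹)(0.0428)/(2π·6.644×10⁻²⁷) ≈ 3.28×10⁵ Hz.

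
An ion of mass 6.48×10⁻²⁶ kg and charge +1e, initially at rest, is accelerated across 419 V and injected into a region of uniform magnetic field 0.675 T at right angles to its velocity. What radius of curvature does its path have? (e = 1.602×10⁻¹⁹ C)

r ≈ 0.0273 m

Acceleration: |q|V = ½mv² ⇒ v = √(2|q|V/m) = √(2·1.602×10⁻¹⁹·419/6.48×10⁻²⁶) ≈ 4.552×10⁴ m/s.
In the field: r = mv/(|q|B) = (6.48×10⁻²⁶)(4.552×10⁴)/((1.602×10⁻¹⁹)(0.675)) ≈ 0.0273 m.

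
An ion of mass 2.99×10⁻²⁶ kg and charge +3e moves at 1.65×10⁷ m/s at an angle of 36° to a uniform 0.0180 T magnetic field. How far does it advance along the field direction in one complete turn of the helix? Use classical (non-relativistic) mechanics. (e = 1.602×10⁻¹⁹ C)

p ≈ 290 m

v∥ = v cosθ = 1.65×10⁷·cos36° ≈ 1.335×10⁷ m/s.
T = 2πm/(|q|B) = 2π(2.99×10⁻²⁶)/((4.806×10⁻¹⁹)(0.0180)) ≈ 2.172×10⁻⁵ s.
pitch = v∥ T = (1.335×10⁷)(2.172×10⁻⁵) ≈ 290 m.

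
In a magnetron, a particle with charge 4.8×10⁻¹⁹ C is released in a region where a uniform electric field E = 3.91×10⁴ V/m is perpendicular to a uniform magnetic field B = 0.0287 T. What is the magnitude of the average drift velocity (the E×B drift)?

The E×B drift speed is v_d = E/B.
v_d = 3.91×10⁴/0.0287 = 1.36×10⁶ m/s.

v_d ≈ 1.36×10⁶ m/s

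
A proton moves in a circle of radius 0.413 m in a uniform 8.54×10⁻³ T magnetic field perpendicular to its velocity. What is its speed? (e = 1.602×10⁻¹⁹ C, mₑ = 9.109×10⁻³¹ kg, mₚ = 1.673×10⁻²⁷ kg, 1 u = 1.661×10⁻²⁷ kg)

v ≈ 3.38×10⁵ m/s

From |q|vB = mv²/r, v = |q|Br/m.
v = (1.602×10⁻¹⁹)(8.54×10⁻³)(0.413)/1.673×10⁻²⁷ ≈ 3.38×10⁵ m/s.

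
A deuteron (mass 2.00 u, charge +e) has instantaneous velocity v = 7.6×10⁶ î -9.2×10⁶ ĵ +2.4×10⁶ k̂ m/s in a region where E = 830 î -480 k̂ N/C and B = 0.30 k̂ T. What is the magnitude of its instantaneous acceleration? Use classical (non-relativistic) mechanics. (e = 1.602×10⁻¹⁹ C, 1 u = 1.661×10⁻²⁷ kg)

|a| ≈ 1.73×10¹⁴ m/s²

v×B = (-2.76×10⁶, -2.28×10⁶, 0) N/C.
E + v×B = (-2.76×10⁶, -2.28×10⁶, -480) N/C.
F = q(E + v×B) = (1.602×10⁻¹⁹ C)·(-2.76×10⁶, -2.28×10⁶, -480) = (-4.42×10⁻¹³, -3.65×10⁻¹³, -7.69×10⁻¹⁷) N.
|a| = |F|/m = 5.734×10⁻¹³/3.322×10⁻²⁷ ≈ 1.73×10¹⁴ m/s².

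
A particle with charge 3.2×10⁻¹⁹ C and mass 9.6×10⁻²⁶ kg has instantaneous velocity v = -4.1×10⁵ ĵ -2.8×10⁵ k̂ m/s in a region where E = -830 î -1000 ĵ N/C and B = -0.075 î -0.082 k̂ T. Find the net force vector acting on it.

F ≈ (1.05×10⁻¹⁴, 6.40×10⁻¹⁵, -9.84×10⁻¹⁵) N

v×B = (3.36×10⁴, 2.10×10⁴, -3.08×10⁴) N/C.
E + v×B = (3.28×10⁴, 2.00×10⁴, -3.08×10⁴) N/C.
F = q(E + v×B) = (3.2×10⁻¹⁹ C)·(3.28×10⁴, 2.00×10⁴, -3.08×10⁴) = (1.05×10⁻¹⁴, 6.40×10⁻¹⁵, -9.84×10⁻¹⁵) N.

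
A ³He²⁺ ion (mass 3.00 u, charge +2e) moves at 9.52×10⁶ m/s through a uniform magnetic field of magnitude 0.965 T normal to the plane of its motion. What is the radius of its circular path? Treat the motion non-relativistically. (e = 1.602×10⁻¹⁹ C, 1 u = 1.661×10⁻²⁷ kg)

The magnetic force provides the centripetal force: |q|vB = mv²/r.
r = mv/(|q|B) = (4.983×10⁻²⁷)(9.52×10⁶)/((3.204×10⁻¹⁹)(0.965)) ≈ 0.153 m.

r ≈ 0.153 m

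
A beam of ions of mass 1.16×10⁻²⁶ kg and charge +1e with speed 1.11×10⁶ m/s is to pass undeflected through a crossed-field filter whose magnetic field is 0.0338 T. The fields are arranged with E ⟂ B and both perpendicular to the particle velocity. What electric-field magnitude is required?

For straight-line motion qE = qvB, so E = vB.
E = 1.11×10⁶ × 0.0338 = 3.75×10⁴ V/m.

E = 3.75×10⁴ V/m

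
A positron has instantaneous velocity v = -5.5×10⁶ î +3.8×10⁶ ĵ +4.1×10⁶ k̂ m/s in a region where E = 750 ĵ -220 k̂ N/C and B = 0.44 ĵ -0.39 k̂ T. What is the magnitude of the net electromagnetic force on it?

v×B = (-3.29×10⁶, -2.14×10⁶, -2.42×10⁶) N/C.
E + v×B = (-3.29×10⁶, -2.14×10⁶, -2.42×10⁶) N/C.
F = q(E + v×B) = (1.602×10⁻¹⁹ C)·(-3.29×10⁶, -2.14×10⁶, -2.42×10⁶) = (-5.26×10⁻¹³, -3.44×10⁻¹³, -3.88×10⁻¹³) N.
|F| = 7.39×10⁻¹³ N.

|F| ≈ 7.39×10⁻¹³ N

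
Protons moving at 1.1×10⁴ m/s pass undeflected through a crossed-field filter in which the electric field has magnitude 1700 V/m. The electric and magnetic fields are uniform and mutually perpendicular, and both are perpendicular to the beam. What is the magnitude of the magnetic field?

B = 0.15 T

Balance of forces in the selector: qE = qvB ⇒ B = E/v.
B = 1700/1.1×10⁴ = 0.15 T.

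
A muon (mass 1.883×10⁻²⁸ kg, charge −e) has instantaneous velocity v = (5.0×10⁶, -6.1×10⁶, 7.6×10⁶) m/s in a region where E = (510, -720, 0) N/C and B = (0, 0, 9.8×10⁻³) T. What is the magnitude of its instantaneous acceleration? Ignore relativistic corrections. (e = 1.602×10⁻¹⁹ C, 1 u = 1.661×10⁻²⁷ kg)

v×B = (-5.98×10⁴, -4.90×10⁴, 0) N/C.
E + v×B = (-5.93×10⁴, -4.97×10⁴, 0) N/C.
F = q(E + v×B) = (−1.602×10⁻¹⁹ C)·(-5.93×10⁴, -4.97×10⁴, 0) = (9.50×10⁻¹⁵, 7.97×10⁻¹⁵, 0) N.
|a| = |F|/m = 1.239×10⁻¹⁴/1.883×10⁻²⁸ ≈ 6.58×10¹³ m/s².

|a| ≈ 6.58×10¹³ m/s²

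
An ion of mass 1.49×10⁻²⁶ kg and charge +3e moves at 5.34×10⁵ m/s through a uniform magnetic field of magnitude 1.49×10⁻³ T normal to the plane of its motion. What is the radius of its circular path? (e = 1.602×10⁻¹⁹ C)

r ≈ 11.1 m

The magnetic force provides the centripetal force: |q|vB = mv²/r.
r = mv/(|q|B) = (1.49×10⁻²⁶)(5.34×10⁵)/((4.806×10⁻¹⁹)(1.49×10⁻³)) ≈ 11.1 m.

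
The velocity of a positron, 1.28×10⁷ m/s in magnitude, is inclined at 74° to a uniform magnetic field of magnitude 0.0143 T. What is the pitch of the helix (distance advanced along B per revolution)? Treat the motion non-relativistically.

v∥ = v cosθ = 1.28×10⁷·cos74° ≈ 3.528×10⁶ m/s.
T = 2πm/(|q|B) = 2π(9.109×10⁻³¹)/((1.602×10⁻¹⁹)(0.0143)) ≈ 2.498×10⁻⁹ s.
pitch = v∥ T = (3.528×10⁶)(2.498×10⁻⁹) ≈ 8.81×10⁻³ m.

p ≈ 8.81×10⁻³ m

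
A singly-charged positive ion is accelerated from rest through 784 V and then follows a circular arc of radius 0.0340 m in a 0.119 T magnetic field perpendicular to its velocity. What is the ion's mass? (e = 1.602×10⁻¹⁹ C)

Combine |q|V = ½mv² and r = mv/(|q|B): eliminate v to get m = qB²r²/(2V).
m = (1.602×10⁻¹⁹)(0.119)²(0.0340)²/(2·784) ≈ 1.67×10⁻²⁷ kg.

m ≈ 1.67×10⁻²⁷ kg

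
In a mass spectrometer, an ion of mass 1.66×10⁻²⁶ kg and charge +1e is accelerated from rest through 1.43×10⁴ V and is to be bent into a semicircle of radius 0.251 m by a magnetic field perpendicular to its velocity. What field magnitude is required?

B ≈ 0.217 T

v = √(2|q|V/m) = √(2·1.602×10⁻¹⁹·1.43×10⁴/1.66×10⁻²⁶) ≈ 5.254×10⁵ m/s.
B = mv/(|q|r) = (1.66×10⁻²⁶)(5.254×10⁵)/((1.602×10⁻¹⁹)(0.251)) ≈ 0.217 T.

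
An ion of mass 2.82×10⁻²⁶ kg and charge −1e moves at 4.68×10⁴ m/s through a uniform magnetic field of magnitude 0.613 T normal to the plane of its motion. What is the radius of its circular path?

r ≈ 0.0134 m

The magnetic force provides the centripetal force: |q|vB = mv²/r.
r = mv/(|q|B) = (2.82×10⁻²⁶)(4.68×10⁴)/((1.602×10⁻¹⁹)(0.613)) ≈ 0.0134 m.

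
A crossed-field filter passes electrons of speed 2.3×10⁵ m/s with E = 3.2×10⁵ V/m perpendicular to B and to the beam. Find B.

Balance of forces in the selector: qE = qvB ⇒ B = E/v.
B = 3.2×10⁵/2.3×10⁵ = 1.4 T.

B = 1.4 T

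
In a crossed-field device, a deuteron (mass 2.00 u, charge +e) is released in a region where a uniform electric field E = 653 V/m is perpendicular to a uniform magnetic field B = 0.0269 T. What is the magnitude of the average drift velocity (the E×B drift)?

The E×B drift speed is v_d = E/B.
v_d = 653/0.0269 = 2.43×10⁴ m/s.

v_d ≈ 2.43×10⁴ m/s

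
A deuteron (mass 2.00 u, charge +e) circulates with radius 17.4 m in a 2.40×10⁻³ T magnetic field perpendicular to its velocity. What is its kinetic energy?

KE ≈ 4.20×10⁴ eV

v = |q|Br/m, then KE = ½mv² = (qBr)²/(2m).
v = (1.602×10⁻¹⁹)(2.40×10⁻³)(17.4)/3.322×10⁻²⁷ ≈ 2.014×10⁶ m/s.
KE = ½(3.322×10⁻²⁷)(2.014×10⁶)² ≈ 6.74×10⁻¹⁵ J = 4.20×10⁴ eV.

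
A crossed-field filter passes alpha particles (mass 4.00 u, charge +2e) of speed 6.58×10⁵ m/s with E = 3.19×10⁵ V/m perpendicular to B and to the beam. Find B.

Balance of forces in the selector: qE = qvB ⇒ B = E/v.
B = 3.19×10⁵/6.58×10⁵ = 0.485 T.

B = 0.485 T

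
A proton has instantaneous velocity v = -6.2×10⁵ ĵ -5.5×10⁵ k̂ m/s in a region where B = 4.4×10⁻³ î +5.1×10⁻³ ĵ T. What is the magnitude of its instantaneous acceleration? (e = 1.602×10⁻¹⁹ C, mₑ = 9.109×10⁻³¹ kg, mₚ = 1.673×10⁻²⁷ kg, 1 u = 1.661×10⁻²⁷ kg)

|a| ≈ 4.41×10¹¹ m/s²

v×B = (2800, -2420, 2730) N/C.
F = q v×B = (1.602×10⁻¹⁹ C)·(2800, -2420, 2730) = (4.49×10⁻¹⁶, -3.88×10⁻¹⁶, 4.37×10⁻¹⁶) N.
|a| = |F|/m = 7.370×10⁻¹⁶/1.673×10⁻²⁷ ≈ 4.41×10¹¹ m/s².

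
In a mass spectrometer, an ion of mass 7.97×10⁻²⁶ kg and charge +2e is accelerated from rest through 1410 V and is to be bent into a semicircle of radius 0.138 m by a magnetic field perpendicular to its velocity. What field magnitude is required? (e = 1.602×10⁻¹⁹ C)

B ≈ 0.192 T

v = √(2|q|V/m) = √(2·3.204×10⁻¹⁹·1410/7.97×10⁻²⁶) ≈ 1.065×10⁵ m/s.
B = mv/(|q|r) = (7.97×10⁻²⁶)(1.065×10⁵)/((3.204×10⁻¹⁹)(0.138)) ≈ 0.192 T.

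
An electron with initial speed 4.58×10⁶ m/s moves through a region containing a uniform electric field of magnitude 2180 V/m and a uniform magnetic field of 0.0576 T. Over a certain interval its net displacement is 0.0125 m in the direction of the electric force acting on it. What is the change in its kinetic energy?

ΔKE ≈ 4.37×10⁻¹⁸ J

The magnetic force is always ⟂ v and does no work; only the electric force changes KE.
ΔKE = F_E · d = |q|E d = (1.602×10⁻¹⁹)(2180)(0.0125) ≈ 4.37×10⁻¹⁸ J.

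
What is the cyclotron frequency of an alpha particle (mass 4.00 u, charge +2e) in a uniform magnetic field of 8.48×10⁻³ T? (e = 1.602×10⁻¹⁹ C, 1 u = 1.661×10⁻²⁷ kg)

f = |q|B/(2πm).
f = (3.204×10⁻¹⁹)(8.48×10⁻³)/(2π·6.644×10⁻²⁷) ≈ 6.51×10⁴ Hz.

f ≈ 6.51×10⁴ Hz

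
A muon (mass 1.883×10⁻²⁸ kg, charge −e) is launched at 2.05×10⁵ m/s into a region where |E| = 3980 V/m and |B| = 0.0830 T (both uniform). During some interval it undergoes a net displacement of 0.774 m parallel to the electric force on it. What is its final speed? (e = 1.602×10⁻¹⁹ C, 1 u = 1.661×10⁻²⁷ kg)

B does no work; ΔKE = |q|E d.
½mv_f² = ½mv₀² + |q|Ed = ½(1.883×10⁻²⁸)(2.05×10⁵)² + (1.602×10⁻¹⁹)(3980)(0.774) ≈ 3.957×10⁻¹⁸ J + 4.935×10⁻¹⁶ J ≈ 4.975×10⁻¹⁶ J.
v_f = √(2·4.975×10⁻¹⁶/1.883×10⁻²⁸) ≈ 2.30×10⁶ m/s.

v_f ≈ 2.30×10⁶ m/s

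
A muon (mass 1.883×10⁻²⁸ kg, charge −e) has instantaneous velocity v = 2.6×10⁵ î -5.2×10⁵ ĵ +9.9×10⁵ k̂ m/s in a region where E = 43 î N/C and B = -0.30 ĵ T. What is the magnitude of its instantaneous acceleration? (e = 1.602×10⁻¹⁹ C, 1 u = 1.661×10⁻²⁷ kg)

v×B = (2.97×10⁵, 0, -7.80×10⁴) N/C.
E + v×B = (2.97×10⁵, 0, -7.80×10⁴) N/C.
F = q(E + v×B) = (−1.602×10⁻¹⁹ C)·(2.97×10⁵, 0, -7.80×10⁴) = (-4.76×10⁻¹⁴, 0, 1.25×10⁻¹⁴) N.
|a| = |F|/m = 4.920×10⁻¹⁴/1.883×10⁻²⁸ ≈ 2.61×10¹⁴ m/s².

|a| ≈ 2.61×10¹⁴ m/s²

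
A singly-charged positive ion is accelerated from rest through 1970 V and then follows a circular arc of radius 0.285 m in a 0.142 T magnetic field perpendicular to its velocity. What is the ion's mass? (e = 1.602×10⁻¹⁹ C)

Combine |q|V = ½mv² and r = mv/(|q|B): eliminate v to get m = qB²r²/(2V).
m = (1.602×10⁻¹⁹)(0.142)²(0.285)²/(2·1970) ≈ 6.66×10⁻²⁶ kg.

m ≈ 6.66×10⁻²⁶ kg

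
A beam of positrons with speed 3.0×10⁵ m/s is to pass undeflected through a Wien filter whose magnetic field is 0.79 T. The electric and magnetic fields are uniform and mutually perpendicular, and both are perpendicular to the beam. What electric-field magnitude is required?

For straight-line motion qE = qvB, so E = vB.
E = 3.0×10⁵ × 0.79 = 2.4×10⁵ V/m.

E = 2.4×10⁵ V/m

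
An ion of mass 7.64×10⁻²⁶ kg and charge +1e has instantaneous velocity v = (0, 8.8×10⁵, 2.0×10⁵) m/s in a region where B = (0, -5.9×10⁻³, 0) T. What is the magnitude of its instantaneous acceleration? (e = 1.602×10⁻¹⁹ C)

v×B = (1180, 0, 0) N/C.
F = q v×B = (1.602×10⁻¹⁹ C)·(1180, 0, 0) = (1.89×10⁻¹⁶, 0, 0) N.
|a| = |F|/m = 1.890×10⁻¹⁶/7.64×10⁻²⁶ ≈ 2.47×10⁹ m/s².

|a| ≈ 2.47×10⁹ m/s²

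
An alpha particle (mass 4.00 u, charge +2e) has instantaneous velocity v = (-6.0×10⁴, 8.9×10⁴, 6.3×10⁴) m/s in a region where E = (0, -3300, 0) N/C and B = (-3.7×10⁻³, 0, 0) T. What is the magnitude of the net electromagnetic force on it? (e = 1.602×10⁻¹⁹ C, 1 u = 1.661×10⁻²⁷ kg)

|F| ≈ 1.14×10⁻¹⁵ N

v×B = (0, -233, 329) N/C.
E + v×B = (0, -3530, 329) N/C.
F = q(E + v×B) = (3.204×10⁻¹⁹ C)·(0, -3530, 329) = (0, -1.13×10⁻¹⁵, 1.06×10⁻¹⁶) N.
|F| = 1.14×10⁻¹⁵ N.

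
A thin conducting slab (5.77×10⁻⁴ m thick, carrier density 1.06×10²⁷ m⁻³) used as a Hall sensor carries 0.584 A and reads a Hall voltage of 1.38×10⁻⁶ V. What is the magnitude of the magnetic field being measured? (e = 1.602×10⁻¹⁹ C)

B ≈ 0.232 T

From V_H = IB/(n e t), B = V_H n e t / I.
B = (1.38×10⁻⁶)(1.06×10²⁷)(1.602×10⁻¹⁹)(5.77×10⁻⁴)/0.584 ≈ 0.232 T.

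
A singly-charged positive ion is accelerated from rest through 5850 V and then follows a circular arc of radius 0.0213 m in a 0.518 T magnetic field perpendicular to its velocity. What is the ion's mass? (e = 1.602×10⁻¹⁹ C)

Combine |q|V = ½mv² and r = mv/(|q|B): eliminate v to get m = qB²r²/(2V).
m = (1.602×10⁻¹⁹)(0.518)²(0.0213)²/(2·5850) ≈ 1.67×10⁻²⁷ kg.

m ≈ 1.67×10⁻²⁷ kg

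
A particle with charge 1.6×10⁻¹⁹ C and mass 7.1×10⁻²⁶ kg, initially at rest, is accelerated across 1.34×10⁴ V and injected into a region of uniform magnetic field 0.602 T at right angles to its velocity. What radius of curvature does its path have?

Acceleration: |q|V = ½mv² ⇒ v = √(2|q|V/m) = √(2·1.6×10⁻¹⁹·1.34×10⁴/7.1×10⁻²⁶) ≈ 2.458×10⁵ m/s.
In the field: r = mv/(|q|B) = (7.1×10⁻²⁶)(2.458×10⁵)/((1.6×10⁻¹⁹)(0.602)) ≈ 0.181 m.

r ≈ 0.181 m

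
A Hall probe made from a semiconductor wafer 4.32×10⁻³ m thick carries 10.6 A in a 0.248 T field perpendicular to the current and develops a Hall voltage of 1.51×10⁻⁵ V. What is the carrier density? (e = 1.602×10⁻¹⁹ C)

n ≈ 2.52×10²⁶ m⁻³

From V_H = IB/(n e t), n = IB/(V_H e t).
n = (10.6)(0.248)/((1.51×10⁻⁵)(1.602×10⁻¹⁹)(4.32×10⁻³)) ≈ 2.52×10²⁶ m⁻³.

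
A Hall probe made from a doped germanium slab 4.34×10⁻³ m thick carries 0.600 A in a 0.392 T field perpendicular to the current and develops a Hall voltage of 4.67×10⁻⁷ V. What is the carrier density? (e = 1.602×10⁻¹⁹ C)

From V_H = IB/(n e t), n = IB/(V_H e t).
n = (0.600)(0.392)/((4.67×10⁻⁷)(1.602×10⁻¹⁹)(4.34×10⁻³)) ≈ 7.24×10²⁶ m⁻³.

n ≈ 7.24×10²⁶ m⁻³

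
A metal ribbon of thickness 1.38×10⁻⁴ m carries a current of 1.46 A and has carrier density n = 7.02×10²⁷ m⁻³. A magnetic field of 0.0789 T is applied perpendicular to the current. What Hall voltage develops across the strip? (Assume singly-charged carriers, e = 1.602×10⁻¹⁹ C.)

V_H = IB/(n e t).
V_H = (1.46)(0.0789)/((7.02×10²⁷)(1.602×10⁻¹⁹)(1.38×10⁻⁴)) ≈ 7.42×10⁻⁷ V.

V_H ≈ 7.42×10⁻⁷ V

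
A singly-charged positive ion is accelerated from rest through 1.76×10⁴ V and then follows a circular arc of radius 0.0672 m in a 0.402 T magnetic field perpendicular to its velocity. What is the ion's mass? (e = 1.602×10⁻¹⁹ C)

Combine |q|V = ½mv² and r = mv/(|q|B): eliminate v to get m = qB²r²/(2V).
m = (1.602×10⁻¹⁹)(0.402)²(0.0672)²/(2·1.76×10⁴) ≈ 3.32×10⁻²⁷ kg.

m ≈ 3.32×10⁻²⁷ kg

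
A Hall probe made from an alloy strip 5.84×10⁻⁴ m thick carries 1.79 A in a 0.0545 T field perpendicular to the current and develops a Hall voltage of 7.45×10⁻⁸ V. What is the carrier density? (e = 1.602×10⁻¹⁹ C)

From V_H = IB/(n e t), n = IB/(V_H e t).
n = (1.79)(0.0545)/((7.45×10⁻⁸)(1.602×10⁻¹⁹)(5.84×10⁻⁴)) ≈ 1.40×10²⁸ m⁻³.

n ≈ 1.40×10²⁸ m⁻³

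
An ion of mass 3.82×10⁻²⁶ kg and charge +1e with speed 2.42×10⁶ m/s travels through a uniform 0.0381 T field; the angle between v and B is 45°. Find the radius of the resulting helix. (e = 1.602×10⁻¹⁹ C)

r ≈ 10.7 m

v⊥ = v sinθ = 2.42×10⁶·sin45° ≈ 1.711×10⁶ m/s.
r = m v⊥/(|q|B) = (3.82×10⁻²⁶)(1.711×10⁶)/((1.602×10⁻¹⁹)(0.0381)) ≈ 10.7 m.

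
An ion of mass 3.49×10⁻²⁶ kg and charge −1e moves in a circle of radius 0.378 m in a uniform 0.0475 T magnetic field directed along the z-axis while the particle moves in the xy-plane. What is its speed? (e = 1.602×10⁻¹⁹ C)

From |q|vB = mv²/r, v = |q|Br/m.
v = (1.602×10⁻¹⁹)(0.0475)(0.378)/3.49×10⁻²⁶ ≈ 8.24×10⁴ m/s.

v ≈ 8.24×10⁴ m/s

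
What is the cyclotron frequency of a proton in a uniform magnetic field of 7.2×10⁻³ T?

f = |q|B/(2πm).
f = (1.602×10⁻¹⁹)(7.2×10⁻³)/(2π·1.673×10⁻²⁷) ≈ 1.1×10⁵ Hz.

f ≈ 1.1×10⁵ Hz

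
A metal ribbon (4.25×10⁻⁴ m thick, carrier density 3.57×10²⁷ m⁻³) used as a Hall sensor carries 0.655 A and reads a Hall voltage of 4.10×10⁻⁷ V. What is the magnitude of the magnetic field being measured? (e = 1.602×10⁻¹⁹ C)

B ≈ 0.152 T

From V_H = IB/(n e t), B = V_H n e t / I.
B = (4.10×10⁻⁷)(3.57×10²⁷)(1.602×10⁻¹⁹)(4.25×10⁻⁴)/0.655 ≈ 0.152 T.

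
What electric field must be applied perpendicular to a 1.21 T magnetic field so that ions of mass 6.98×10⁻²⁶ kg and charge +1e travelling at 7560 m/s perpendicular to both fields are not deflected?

For straight-line motion qE = qvB, so E = vB.
E = 7560 × 1.21 = 9150 V/m.

E = 9150 V/m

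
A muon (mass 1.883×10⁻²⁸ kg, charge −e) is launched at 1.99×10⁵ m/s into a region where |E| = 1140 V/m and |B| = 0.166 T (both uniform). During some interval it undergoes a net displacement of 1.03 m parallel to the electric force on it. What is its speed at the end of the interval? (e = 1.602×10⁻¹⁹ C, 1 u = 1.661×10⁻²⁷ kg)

B does no work; ΔKE = |q|E d.
½mv_f² = ½mv₀² + |q|Ed = ½(1.883×10⁻²⁸)(1.99×10⁵)² + (1.602×10⁻¹⁹)(1140)(1.03) ≈ 3.728×10⁻¹⁸ J + 1.881×10⁻¹⁶ J ≈ 1.918×10⁻¹⁶ J.
v_f = √(2·1.918×10⁻¹⁶/1.883×10⁻²⁸) ≈ 1.43×10⁶ m/s.

v_f ≈ 1.43×10⁶ m/s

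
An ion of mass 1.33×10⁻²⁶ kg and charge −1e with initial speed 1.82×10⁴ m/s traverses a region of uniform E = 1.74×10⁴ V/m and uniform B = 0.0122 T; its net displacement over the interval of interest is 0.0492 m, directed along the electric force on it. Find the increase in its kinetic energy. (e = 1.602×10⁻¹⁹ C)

ΔKE ≈ 1.37×10⁻¹⁶ J

The magnetic force is always ⟂ v and does no work; only the electric force changes KE.
ΔKE = F_E · d = |q|E d = (1.602×10⁻¹⁹)(1.74×10⁴)(0.0492) ≈ 1.37×10⁻¹⁶ J.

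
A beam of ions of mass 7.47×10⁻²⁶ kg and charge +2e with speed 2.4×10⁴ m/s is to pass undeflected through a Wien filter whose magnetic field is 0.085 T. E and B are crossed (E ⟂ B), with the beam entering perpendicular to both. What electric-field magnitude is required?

E = 2000 V/m

For straight-line motion qE = qvB, so E = vB.
E = 2.4×10⁴ × 0.085 = 2000 V/m.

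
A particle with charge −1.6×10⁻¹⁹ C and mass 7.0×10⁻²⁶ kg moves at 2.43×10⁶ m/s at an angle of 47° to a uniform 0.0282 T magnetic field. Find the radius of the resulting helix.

v⊥ = v sinθ = 2.43×10⁶·sin47° ≈ 1.777×10⁶ m/s.
r = m v⊥/(|q|B) = (7.0×10⁻²⁶)(1.777×10⁶)/((1.6×10⁻¹⁹)(0.0282)) ≈ 27.6 m.

r ≈ 27.6 m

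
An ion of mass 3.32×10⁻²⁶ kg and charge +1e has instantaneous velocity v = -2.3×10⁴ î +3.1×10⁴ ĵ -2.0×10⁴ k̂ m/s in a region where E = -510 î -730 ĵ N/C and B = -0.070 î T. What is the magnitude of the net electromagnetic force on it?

v×B = (0, 1400, 2170) N/C.
E + v×B = (-510, 670, 2170) N/C.
F = q(E + v×B) = (1.602×10⁻¹⁹ C)·(-510, 670, 2170) = (-8.17×10⁻¹⁷, 1.07×10⁻¹⁶, 3.48×10⁻¹⁶) N.
|F| = 3.73×10⁻¹⁶ N.

|F| ≈ 3.73×10⁻¹⁶ N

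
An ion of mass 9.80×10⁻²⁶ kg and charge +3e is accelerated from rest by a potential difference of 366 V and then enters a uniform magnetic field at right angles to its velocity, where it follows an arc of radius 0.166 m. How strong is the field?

v = √(2|q|V/m) = √(2·4.806×10⁻¹⁹·366/9.80×10⁻²⁶) ≈ 5.991×10⁴ m/s.
B = mv/(|q|r) = (9.80×10⁻²⁶)(5.991×10⁴)/((4.806×10⁻¹⁹)(0.166)) ≈ 0.0736 T.

B ≈ 0.0736 T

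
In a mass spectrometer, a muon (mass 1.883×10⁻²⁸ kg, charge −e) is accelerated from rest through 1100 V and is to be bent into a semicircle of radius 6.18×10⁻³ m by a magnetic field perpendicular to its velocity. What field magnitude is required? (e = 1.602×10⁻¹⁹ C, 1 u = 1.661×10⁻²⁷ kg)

v = √(2|q|V/m) = √(2·1.602×10⁻¹⁹·1100/1.883×10⁻²⁸) ≈ 1.368×10⁶ m/s.
B = mv/(|q|r) = (1.883×10⁻²⁸)(1.368×10⁶)/((1.602×10⁻¹⁹)(6.18×10⁻³)) ≈ 0.260 T.

B ≈ 0.260 T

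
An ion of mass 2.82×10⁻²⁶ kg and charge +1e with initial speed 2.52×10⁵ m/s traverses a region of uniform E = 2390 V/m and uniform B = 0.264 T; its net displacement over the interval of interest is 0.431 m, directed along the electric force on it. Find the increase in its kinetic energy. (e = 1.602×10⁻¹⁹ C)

The magnetic force is always ⟂ v and does no work; only the electric force changes KE.
ΔKE = F_E · d = |q|E d = (1.602×10⁻¹⁹)(2390)(0.431) ≈ 1.65×10⁻¹⁶ J.

ΔKE ≈ 1.65×10⁻¹⁶ J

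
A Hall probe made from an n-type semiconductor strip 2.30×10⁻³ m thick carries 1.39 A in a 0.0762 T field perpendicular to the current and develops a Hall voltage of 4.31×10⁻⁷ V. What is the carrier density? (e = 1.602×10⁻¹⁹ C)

n ≈ 6.67×10²⁶ m⁻³

From V_H = IB/(n e t), n = IB/(V_H e t).
n = (1.39)(0.0762)/((4.31×10⁻⁷)(1.602×10⁻¹⁹)(2.30×10⁻³)) ≈ 6.67×10²⁶ m⁻³.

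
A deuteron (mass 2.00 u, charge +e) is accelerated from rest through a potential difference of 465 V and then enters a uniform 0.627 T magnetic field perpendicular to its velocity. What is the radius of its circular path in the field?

r ≈ 7.00×10⁻³ m

Acceleration: |q|V = ½mv² ⇒ v = √(2|q|V/m) = √(2·1.602×10⁻¹⁹·465/3.322×10⁻²⁷) ≈ 2.118×10⁵ m/s.
In the field: r = mv/(|q|B) = (3.322×10⁻²⁷)(2.118×10⁵)/((1.602×10⁻¹⁹)(0.627)) ≈ 7.00×10⁻³ m.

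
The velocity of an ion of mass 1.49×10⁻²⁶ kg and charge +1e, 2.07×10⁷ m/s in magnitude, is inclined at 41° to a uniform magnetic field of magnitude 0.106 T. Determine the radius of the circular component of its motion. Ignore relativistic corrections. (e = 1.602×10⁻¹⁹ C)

v⊥ = v sinθ = 2.07×10⁷·sin41° ≈ 1.358×10⁷ m/s.
r = m v⊥/(|q|B) = (1.49×10⁻²⁶)(1.358×10⁷)/((1.602×10⁻¹⁹)(0.106)) ≈ 11.9 m.

r ≈ 11.9 m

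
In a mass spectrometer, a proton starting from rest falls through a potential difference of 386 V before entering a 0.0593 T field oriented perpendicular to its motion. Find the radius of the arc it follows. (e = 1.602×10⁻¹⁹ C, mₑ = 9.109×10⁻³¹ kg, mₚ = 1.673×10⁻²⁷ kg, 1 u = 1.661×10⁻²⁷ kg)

r ≈ 0.0479 m

Acceleration: |q|V = ½mv² ⇒ v = √(2|q|V/m) = √(2·1.602×10⁻¹⁹·386/1.673×10⁻²⁷) ≈ 2.719×10⁵ m/s.
In the field: r = mv/(|q|B) = (1.673×10⁻²⁷)(2.719×10⁵)/((1.602×10⁻¹⁹)(0.0593)) ≈ 0.0479 m.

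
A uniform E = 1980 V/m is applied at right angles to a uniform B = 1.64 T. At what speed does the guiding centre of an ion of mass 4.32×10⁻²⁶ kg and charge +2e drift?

v_d ≈ 1210 m/s

The E×B drift speed is v_d = E/B.
v_d = 1980/1.64 = 1210 m/s.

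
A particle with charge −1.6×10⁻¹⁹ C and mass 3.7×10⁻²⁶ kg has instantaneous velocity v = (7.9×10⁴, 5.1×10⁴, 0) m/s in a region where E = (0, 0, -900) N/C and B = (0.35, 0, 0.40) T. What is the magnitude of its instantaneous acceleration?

|a| ≈ 1.82×10¹¹ m/s²

v×B = (2.04×10⁴, -3.16×10⁴, -1.78×10⁴) N/C.
E + v×B = (2.04×10⁴, -3.16×10⁴, -1.88×10⁴) N/C.
F = q(E + v×B) = (−1.6×10⁻¹⁹ C)·(2.04×10⁴, -3.16×10⁴, -1.88×10⁴) = (-3.26×10⁻¹⁵, 5.06×10⁻¹⁵, 3.00×10⁻¹⁵) N.
|a| = |F|/m = 6.724×10⁻¹⁵/3.7×10⁻²⁶ ≈ 1.82×10¹¹ m/s².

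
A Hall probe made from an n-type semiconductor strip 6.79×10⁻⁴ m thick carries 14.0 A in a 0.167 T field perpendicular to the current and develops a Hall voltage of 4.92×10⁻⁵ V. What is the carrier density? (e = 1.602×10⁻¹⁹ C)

From V_H = IB/(n e t), n = IB/(V_H e t).
n = (14.0)(0.167)/((4.92×10⁻⁵)(1.602×10⁻¹⁹)(6.79×10⁻⁴)) ≈ 4.37×10²⁶ m⁻³.

n ≈ 4.37×10²⁶ m⁻³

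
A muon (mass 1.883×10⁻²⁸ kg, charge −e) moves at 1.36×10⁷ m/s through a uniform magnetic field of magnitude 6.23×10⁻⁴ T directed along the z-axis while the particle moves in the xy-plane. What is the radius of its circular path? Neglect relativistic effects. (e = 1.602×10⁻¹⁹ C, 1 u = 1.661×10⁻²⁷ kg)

The magnetic force provides the centripetal force: |q|vB = mv²/r.
r = mv/(|q|B) = (1.883×10⁻²⁸)(1.36×10⁷)/((1.602×10⁻¹⁹)(6.23×10⁻⁴)) ≈ 25.7 m.

r ≈ 25.7 m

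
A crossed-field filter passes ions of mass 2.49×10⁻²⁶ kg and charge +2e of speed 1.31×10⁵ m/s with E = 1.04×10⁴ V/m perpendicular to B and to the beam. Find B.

B = 0.0794 T

Balance of forces in the selector: qE = qvB ⇒ B = E/v.
B = 1.04×10⁴/1.31×10⁵ = 0.0794 T.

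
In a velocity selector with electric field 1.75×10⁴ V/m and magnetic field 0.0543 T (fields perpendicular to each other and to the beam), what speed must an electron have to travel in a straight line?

Zero net Lorentz force requires |qE| = |q v×B|, i.e. E = vB.
v = E/B = 1.75×10⁴/0.0543 = 3.22×10⁵ m/s.

v = 3.22×10⁵ m/s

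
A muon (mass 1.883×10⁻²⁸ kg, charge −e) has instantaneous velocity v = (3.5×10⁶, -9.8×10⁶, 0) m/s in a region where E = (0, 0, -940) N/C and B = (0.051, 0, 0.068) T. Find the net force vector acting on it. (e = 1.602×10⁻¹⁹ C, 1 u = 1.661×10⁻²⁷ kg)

v×B = (-6.66×10⁵, -2.38×10⁵, 5.00×10⁵) N/C.
E + v×B = (-6.66×10⁵, -2.38×10⁵, 4.99×10⁵) N/C.
F = q(E + v×B) = (−1.602×10⁻¹⁹ C)·(-6.66×10⁵, -2.38×10⁵, 4.99×10⁵) = (1.07×10⁻¹³, 3.81×10⁻¹⁴, -7.99×10⁻¹⁴) N.

F ≈ (1.07×10⁻¹³, 3.81×10⁻¹⁴, -7.99×10⁻¹⁴) N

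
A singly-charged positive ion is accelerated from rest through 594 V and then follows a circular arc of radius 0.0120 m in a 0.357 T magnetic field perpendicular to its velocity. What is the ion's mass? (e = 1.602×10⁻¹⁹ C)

m ≈ 2.47×10⁻²⁷ kg

Combine |q|V = ½mv² and r = mv/(|q|B): eliminate v to get m = qB²r²/(2V).
m = (1.602×10⁻¹⁹)(0.357)²(0.0120)²/(2·594) ≈ 2.47×10⁻²⁷ kg.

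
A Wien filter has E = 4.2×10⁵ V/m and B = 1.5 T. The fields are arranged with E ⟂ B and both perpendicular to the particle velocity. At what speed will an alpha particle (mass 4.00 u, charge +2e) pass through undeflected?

v = 2.8×10⁵ m/s

Zero net Lorentz force requires |qE| = |q v×B|, i.e. E = vB.
v = E/B = 4.2×10⁵/1.5 = 2.8×10⁵ m/s.
The result is independent of the particle's charge and mass.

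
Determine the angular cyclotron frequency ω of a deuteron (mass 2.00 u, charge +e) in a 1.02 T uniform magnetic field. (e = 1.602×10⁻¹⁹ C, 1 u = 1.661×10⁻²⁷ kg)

ω ≈ 4.92×10⁷ rad/s

ω = |q|B/m.
ω = (1.602×10⁻¹⁹)(1.02)/3.322×10⁻²⁷ ≈ 4.92×10⁷ rad/s.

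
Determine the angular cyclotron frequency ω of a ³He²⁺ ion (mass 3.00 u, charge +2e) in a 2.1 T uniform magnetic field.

ω ≈ 1.4×10⁸ rad/s

ω = |q|B/m.
ω = (3.204×10⁻¹⁹)(2.1)/4.983×10⁻²⁷ ≈ 1.4×10⁸ rad/s.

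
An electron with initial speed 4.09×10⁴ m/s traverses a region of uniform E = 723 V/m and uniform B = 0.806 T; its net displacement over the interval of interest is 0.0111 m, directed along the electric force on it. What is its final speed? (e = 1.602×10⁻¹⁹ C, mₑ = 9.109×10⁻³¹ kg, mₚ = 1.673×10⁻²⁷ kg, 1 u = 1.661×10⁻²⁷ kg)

v_f ≈ 1.68×10⁶ m/s

B does no work; ΔKE = |q|E d.
½mv_f² = ½mv₀² + |q|Ed = ½(9.109×10⁻³¹)(4.09×10⁴)² + (1.602×10⁻¹⁹)(723)(0.0111) ≈ 7.619×10⁻²² J + 1.286×10⁻¹⁸ J ≈ 1.286×10⁻¹⁸ J.
v_f = √(2·1.286×10⁻¹⁸/9.109×10⁻³¹) ≈ 1.68×10⁶ m/s.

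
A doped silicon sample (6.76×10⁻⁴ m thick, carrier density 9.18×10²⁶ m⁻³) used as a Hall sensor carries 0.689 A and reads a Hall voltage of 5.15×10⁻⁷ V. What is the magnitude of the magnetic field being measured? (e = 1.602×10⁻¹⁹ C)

From V_H = IB/(n e t), B = V_H n e t / I.
B = (5.15×10⁻⁷)(9.18×10²⁶)(1.602×10⁻¹⁹)(6.76×10⁻⁴)/0.689 ≈ 0.0743 T.

B ≈ 0.0743 T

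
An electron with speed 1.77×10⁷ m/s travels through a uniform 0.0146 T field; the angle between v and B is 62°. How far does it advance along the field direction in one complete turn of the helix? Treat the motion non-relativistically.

v∥ = v cosθ = 1.77×10⁷·cos62° ≈ 8.310×10⁶ m/s.
T = 2πm/(|q|B) = 2π(9.109×10⁻³¹)/((1.602×10⁻¹⁹)(0.0146)) ≈ 2.447×10⁻⁹ s.
pitch = v∥ T = (8.310×10⁶)(2.447×10⁻⁹) ≈ 0.0203 m.

p ≈ 0.0203 m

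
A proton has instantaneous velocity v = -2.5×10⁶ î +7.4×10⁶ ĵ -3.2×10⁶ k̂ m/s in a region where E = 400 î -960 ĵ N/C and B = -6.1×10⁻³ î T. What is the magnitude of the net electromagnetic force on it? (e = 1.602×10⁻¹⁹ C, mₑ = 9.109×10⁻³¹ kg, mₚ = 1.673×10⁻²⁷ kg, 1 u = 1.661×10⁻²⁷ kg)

|F| ≈ 7.82×10⁻¹⁵ N

v×B = (0, 1.95×10⁴, 4.51×10⁴) N/C.
E + v×B = (400, 1.86×10⁴, 4.51×10⁴) N/C.
F = q(E + v×B) = (1.602×10⁻¹⁹ C)·(400, 1.86×10⁴, 4.51×10⁴) = (6.41×10⁻¹⁷, 2.97×10⁻¹⁵, 7.23×10⁻¹⁵) N.
|F| = 7.82×10⁻¹⁵ N.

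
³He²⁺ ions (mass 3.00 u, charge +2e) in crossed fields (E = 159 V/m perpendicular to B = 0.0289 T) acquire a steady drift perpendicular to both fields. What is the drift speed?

v_d ≈ 5500 m/s

In crossed fields the guiding centre drifts at v_d = |E×B|/B² = E/B, independent of charge and mass.
v_d = 159/0.0289 = 5500 m/s.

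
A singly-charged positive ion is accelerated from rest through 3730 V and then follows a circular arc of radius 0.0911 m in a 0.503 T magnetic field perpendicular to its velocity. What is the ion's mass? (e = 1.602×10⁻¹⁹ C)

Combine |q|V = ½mv² and r = mv/(|q|B): eliminate v to get m = qB²r²/(2V).
m = (1.602×10⁻¹⁹)(0.503)²(0.0911)²/(2·3730) ≈ 4.51×10⁻²⁶ kg.

m ≈ 4.51×10⁻²⁶ kg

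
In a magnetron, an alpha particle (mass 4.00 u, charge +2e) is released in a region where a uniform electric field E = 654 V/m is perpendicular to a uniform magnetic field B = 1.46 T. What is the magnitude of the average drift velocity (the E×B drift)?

The E×B drift speed is v_d = E/B.
v_d = 654/1.46 = 448 m/s.

v_d ≈ 448 m/s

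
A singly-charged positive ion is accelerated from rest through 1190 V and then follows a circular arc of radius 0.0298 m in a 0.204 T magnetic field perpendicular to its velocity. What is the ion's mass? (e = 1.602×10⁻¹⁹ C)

Combine |q|V = ½mv² and r = mv/(|q|B): eliminate v to get m = qB²r²/(2V).
m = (1.602×10⁻¹⁹)(0.204)²(0.0298)²/(2·1190) ≈ 2.49×10⁻²⁷ kg.

m ≈ 2.49×10⁻²⁷ kg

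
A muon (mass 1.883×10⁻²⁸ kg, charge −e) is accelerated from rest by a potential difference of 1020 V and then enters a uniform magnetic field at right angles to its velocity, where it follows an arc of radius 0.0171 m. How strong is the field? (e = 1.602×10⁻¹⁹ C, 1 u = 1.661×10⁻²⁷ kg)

B ≈ 0.0906 T

v = √(2|q|V/m) = √(2·1.602×10⁻¹⁹·1020/1.883×10⁻²⁸) ≈ 1.317×10⁶ m/s.
B = mv/(|q|r) = (1.883×10⁻²⁸)(1.317×10⁶)/((1.602×10⁻¹⁹)(0.0171)) ≈ 0.0906 T.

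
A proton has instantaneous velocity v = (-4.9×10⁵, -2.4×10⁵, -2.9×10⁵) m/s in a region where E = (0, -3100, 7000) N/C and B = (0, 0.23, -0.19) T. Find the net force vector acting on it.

F ≈ (1.80×10⁻¹⁴, -1.54×10⁻¹⁴, -1.69×10⁻¹⁴) N

v×B = (1.12×10⁵, -9.31×10⁴, -1.13×10⁵) N/C.
E + v×B = (1.12×10⁵, -9.62×10⁴, -1.06×10⁵) N/C.
F = q(E + v×B) = (1.602×10⁻¹⁹ C)·(1.12×10⁵, -9.62×10⁴, -1.06×10⁵) = (1.80×10⁻¹⁴, -1.54×10⁻¹⁴, -1.69×10⁻¹⁴) N.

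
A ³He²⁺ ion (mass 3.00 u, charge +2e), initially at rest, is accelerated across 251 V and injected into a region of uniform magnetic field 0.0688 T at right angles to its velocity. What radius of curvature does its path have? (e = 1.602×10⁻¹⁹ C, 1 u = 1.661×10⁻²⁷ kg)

Acceleration: |q|V = ½mv² ⇒ v = √(2|q|V/m) = √(2·3.204×10⁻¹⁹·251/4.983×10⁻²⁷) ≈ 1.797×10⁵ m/s.
In the field: r = mv/(|q|B) = (4.983×10⁻²⁷)(1.797×10⁵)/((3.204×10⁻¹⁹)(0.0688)) ≈ 0.0406 m.

r ≈ 0.0406 m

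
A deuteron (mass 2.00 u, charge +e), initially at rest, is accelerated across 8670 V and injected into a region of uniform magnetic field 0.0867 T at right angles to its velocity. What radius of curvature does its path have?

r ≈ 0.219 m

Acceleration: |q|V = ½mv² ⇒ v = √(2|q|V/m) = √(2·1.602×10⁻¹⁹·8670/3.322×10⁻²⁷) ≈ 9.144×10⁵ m/s.
In the field: r = mv/(|q|B) = (3.322×10⁻²⁷)(9.144×10⁵)/((1.602×10⁻¹⁹)(0.0867)) ≈ 0.219 m.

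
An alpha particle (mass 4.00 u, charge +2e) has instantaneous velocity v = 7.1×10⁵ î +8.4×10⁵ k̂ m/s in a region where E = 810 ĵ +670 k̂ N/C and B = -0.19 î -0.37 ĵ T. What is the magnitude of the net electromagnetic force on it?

|F| ≈ 1.40×10⁻¹³ N

v×B = (3.11×10⁵, -1.60×10⁵, -2.63×10⁵) N/C.
E + v×B = (3.11×10⁵, -1.59×10⁵, -2.62×10⁵) N/C.
F = q(E + v×B) = (3.204×10⁻¹⁹ C)·(3.11×10⁵, -1.59×10⁵, -2.62×10⁵) = (9.96×10⁻¹⁴, -5.09×10⁻¹⁴, -8.40×10⁻¹⁴) N.
|F| = 1.40×10⁻¹³ N.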